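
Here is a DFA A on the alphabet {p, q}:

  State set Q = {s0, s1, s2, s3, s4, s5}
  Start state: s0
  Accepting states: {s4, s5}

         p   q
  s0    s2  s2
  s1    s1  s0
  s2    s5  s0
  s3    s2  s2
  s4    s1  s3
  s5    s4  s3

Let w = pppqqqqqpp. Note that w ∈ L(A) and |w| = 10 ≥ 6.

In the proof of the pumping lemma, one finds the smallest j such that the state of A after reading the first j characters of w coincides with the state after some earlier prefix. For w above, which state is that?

s2

State sequence: s0 -p-> s2 -p-> s5 -p-> s4 -q-> s3 -q-> s2 -q-> s0 -q-> s2 -q-> s0 -p-> s2 -p-> s5
First repeat at step 5: s2 was already visited.

The earliest repeat is at step j = 5: A is in s2, which it already visited at step i = 1.
The DFA has 6 states, so the proof of the pumping lemma guarantees a repeated state among the first 6+1 visited; the segment between the two visits is the pumpable y.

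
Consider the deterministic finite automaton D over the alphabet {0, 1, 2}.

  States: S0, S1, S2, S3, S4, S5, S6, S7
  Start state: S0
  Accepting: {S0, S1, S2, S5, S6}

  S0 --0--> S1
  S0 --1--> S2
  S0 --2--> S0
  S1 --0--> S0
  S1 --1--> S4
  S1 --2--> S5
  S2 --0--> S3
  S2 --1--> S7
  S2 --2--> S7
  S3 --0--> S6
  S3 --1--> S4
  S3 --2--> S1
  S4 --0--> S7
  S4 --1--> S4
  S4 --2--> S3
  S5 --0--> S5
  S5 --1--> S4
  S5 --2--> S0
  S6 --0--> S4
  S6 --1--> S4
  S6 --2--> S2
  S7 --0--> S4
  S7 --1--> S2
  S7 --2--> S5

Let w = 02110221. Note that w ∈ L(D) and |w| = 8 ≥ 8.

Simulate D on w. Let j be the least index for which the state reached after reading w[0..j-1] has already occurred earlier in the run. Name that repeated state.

S4

State sequence: S0 -0-> S1 -2-> S5 -1-> S4 -1-> S4 -0-> S7 -2-> S5 -2-> S0 -1-> S2
First repeat at step 4: S4 was already visited.

The earliest repeat is at step j = 4: D is in S4, which it already visited at step i = 3.
The DFA has 8 states, so the proof of the pumping lemma guarantees a repeated state among the first 8+1 visited; the segment between the two visits is the pumpable y.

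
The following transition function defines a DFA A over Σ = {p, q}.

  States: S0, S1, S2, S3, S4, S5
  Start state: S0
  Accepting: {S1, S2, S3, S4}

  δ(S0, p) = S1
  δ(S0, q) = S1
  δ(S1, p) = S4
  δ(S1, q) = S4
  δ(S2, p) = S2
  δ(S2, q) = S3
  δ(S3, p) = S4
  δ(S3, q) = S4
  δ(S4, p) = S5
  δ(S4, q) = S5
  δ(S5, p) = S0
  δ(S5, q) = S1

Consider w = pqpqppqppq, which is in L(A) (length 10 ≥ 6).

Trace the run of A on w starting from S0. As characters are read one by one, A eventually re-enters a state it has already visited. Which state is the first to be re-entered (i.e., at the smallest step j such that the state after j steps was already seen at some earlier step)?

Run of A on w = p q p q p p q p p q:
  step 0: S0  (start)
  step 1: S1  (read p: S0→S1)
  step 2: S4  (read q: S1→S4)
  step 3: S5  (read p: S4→S5)
  step 4: S1  (read q: S5→S1)   ← first repeat (S1 seen earlier)
  step 5: S4  (read p: S1→S4)
  step 6: S5  (read p: S4→S5)
  step 7: S1  (read q: S5→S1)
  step 8: S4  (read p: S1→S4)
  step 9: S5  (read p: S4→S5)
  step 10: S1  (read q: S5→S1)

The earliest repeat is at step j = 4: A is in S1, which it already visited at step i = 1.

S1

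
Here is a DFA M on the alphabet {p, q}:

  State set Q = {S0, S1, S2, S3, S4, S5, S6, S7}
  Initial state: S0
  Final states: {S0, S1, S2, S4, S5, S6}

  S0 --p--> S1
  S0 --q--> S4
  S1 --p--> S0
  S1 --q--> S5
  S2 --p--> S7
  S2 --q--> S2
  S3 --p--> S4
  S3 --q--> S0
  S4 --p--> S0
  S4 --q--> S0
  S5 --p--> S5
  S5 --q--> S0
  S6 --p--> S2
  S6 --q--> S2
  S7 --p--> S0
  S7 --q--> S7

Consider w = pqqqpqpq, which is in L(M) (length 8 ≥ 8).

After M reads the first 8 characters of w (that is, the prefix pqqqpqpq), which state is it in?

State sequence: S0 -p-> S1 -q-> S5 -q-> S0 -q-> S4 -p-> S0 -q-> S4 -p-> S0 -q-> S4

After reading 8 characters, M is in state S4.

S4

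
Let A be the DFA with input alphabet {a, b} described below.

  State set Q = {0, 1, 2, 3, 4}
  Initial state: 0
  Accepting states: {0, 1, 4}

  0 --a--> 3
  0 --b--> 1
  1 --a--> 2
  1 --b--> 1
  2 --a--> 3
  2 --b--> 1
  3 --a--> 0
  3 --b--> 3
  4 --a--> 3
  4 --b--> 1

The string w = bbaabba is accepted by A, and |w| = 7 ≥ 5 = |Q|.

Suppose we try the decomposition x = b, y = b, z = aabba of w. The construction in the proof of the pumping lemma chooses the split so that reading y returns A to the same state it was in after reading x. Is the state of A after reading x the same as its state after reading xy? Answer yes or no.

Run of A on the first 2 characters of w = b b:
  step 0: 0  (start)
  step 1: 1  (read b: 0→1)
  step 2: 1  (read b: 1→1)

After x (step 1): 1. After xy (step 2): 1.
They match, so y = b drives A around a cycle from 1 back to itself; pumping y any number of times keeps A in 1 before reading z, and xyⁱz ∈ L(A) for every i ≥ 0.

yes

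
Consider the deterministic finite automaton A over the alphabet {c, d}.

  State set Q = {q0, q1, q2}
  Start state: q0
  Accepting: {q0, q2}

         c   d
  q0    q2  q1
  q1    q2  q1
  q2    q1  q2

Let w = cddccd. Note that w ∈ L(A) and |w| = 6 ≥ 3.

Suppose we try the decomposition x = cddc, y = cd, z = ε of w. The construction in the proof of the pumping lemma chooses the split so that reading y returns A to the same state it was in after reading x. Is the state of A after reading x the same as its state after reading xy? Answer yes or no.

Run of A on the first 6 characters of w = c d d c c d:
  step 0: q0  (start)
  step 1: q2  (read c: q0→q2)
  step 2: q2  (read d: q2→q2)
  step 3: q2  (read d: q2→q2)
  step 4: q1  (read c: q2→q1)
  step 5: q2  (read c: q1→q2)
  step 6: q2  (read d: q2→q2)

After x (step 4): q1. After xy (step 6): q2.
They differ (q1 ≠ q2), so y is not a cycle from the state after x; this split is not the one the pumping-lemma construction produces, and pumping y need not keep the string in L(A).

no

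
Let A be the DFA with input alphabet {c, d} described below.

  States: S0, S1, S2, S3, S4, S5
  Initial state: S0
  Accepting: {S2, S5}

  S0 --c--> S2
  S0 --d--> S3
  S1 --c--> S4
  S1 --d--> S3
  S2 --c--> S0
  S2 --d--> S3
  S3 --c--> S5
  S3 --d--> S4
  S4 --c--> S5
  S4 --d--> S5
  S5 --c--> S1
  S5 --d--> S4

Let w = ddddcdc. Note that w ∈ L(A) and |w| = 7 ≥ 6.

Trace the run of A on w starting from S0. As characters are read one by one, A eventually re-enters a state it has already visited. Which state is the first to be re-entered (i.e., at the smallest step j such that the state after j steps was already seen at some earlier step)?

State sequence: S0 -d-> S3 -d-> S4 -d-> S5 -d-> S4 -c-> S5 -d-> S4 -c-> S5
First repeat at step 4: S4 was already visited.

The earliest repeat is at step j = 4: A is in S4, which it already visited at step i = 2.
Pumping length from the standard proof: p = 6 (the number of states). The repeated state found above gives |xy| = j ≤ 6 and |y| = j − i ≥ 1.

S4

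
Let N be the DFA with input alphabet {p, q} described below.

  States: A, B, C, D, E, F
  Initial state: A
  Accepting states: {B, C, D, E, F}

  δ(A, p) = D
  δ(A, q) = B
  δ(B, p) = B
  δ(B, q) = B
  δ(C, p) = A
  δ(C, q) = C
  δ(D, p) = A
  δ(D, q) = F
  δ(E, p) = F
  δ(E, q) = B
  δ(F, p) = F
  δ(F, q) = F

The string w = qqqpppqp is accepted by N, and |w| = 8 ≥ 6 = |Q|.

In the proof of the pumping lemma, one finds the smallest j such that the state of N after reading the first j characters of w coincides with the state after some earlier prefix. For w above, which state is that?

B

Run of N on w = q q q p p p q p:
  step 0: A  (start)
  step 1: B  (read q: A→B)
  step 2: B  (read q: B→B)   ← first repeat (B seen earlier)
  step 3: B  (read q: B→B)
  step 4: B  (read p: B→B)
  step 5: B  (read p: B→B)
  step 6: B  (read p: B→B)
  step 7: B  (read q: B→B)
  step 8: B  (read p: B→B)

The earliest repeat is at step j = 2: N is in B, which it already visited at step i = 1.
The DFA has 6 states, so the proof of the pumping lemma guarantees a repeated state among the first 6+1 visited; the segment between the two visits is the pumpable y.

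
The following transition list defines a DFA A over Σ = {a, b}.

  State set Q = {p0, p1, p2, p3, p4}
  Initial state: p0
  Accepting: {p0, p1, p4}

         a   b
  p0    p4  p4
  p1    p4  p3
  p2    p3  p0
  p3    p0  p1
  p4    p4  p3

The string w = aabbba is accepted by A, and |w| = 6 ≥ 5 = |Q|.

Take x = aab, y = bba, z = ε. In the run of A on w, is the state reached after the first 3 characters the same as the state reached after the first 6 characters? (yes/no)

no

State sequence: p0 -a-> p4 -a-> p4 -b-> p3 -b-> p1 -b-> p3 -a-> p0

After x (step 3): p3. After xy (step 6): p0.
They differ (p3 ≠ p0), so y is not a cycle from the state after x; this split is not the one the pumping-lemma construction produces, and pumping y need not keep the string in L(A).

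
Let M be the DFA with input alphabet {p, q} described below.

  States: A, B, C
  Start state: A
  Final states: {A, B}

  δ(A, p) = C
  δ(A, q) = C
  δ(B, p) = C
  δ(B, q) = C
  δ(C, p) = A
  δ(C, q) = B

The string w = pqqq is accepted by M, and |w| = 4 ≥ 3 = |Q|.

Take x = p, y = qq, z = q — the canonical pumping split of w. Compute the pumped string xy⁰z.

pq

xy⁰z = xz = p·q = pq.
Reading y = qq takes M from C back to C, so after x the machine is still in C, and z then leads to the accepting state B. Hence pq ∈ L(M).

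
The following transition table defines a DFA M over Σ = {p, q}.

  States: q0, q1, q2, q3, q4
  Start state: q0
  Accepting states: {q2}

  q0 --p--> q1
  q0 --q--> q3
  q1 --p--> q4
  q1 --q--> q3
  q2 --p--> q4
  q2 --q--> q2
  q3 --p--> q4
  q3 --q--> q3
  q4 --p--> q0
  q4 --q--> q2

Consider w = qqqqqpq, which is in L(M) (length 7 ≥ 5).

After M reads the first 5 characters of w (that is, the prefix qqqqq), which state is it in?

q3

Run of M on the first 5 characters of w = q q q q q:
  step 0: q0  (start)
  step 1: q3  (read q: q0→q3)
  step 2: q3  (read q: q3→q3)
  step 3: q3  (read q: q3→q3)
  step 4: q3  (read q: q3→q3)
  step 5: q3  (read q: q3→q3)

After reading 5 characters, M is in state q3.
(This kind of state-tracing is the core of the pumping-lemma construction: with 5 states, pigeonhole forces a repeat within the first 5 steps.)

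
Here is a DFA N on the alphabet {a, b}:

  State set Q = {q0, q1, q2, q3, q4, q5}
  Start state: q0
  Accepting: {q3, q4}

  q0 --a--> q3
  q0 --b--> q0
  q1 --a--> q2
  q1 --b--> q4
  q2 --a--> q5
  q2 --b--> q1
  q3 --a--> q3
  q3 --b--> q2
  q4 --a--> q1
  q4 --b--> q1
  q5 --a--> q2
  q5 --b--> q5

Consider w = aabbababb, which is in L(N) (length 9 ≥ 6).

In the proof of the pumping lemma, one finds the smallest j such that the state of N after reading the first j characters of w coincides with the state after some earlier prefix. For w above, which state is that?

q3

Run of N on w = a a b b a b a b b:
  step 0: q0  (start)
  step 1: q3  (read a: q0→q3)
  step 2: q3  (read a: q3→q3)   ← first repeat (q3 seen earlier)
  step 3: q2  (read b: q3→q2)
  step 4: q1  (read b: q2→q1)
  step 5: q2  (read a: q1→q2)
  step 6: q1  (read b: q2→q1)
  step 7: q2  (read a: q1→q2)
  step 8: q1  (read b: q2→q1)
  step 9: q4  (read b: q1→q4)

The earliest repeat is at step j = 2: N is in q3, which it already visited at step i = 1.
Since N has 6 states, any run of length ≥ 6 visits 6+1 states, so by pigeonhole some state repeats within the first 6 steps — that repeat gives the pumpable loop.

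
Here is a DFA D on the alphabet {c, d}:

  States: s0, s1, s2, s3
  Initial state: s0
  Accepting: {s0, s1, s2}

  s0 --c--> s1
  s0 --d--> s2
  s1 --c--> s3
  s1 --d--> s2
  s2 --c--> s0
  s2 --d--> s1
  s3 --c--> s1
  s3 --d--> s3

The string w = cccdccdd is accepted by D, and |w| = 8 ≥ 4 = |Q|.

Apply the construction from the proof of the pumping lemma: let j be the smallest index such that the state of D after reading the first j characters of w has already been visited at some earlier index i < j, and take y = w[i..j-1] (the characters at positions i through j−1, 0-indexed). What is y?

Run of D on w = c c c d c c d d:
  step 0: s0  (start)
  step 1: s1  (read c: s0→s1)
  step 2: s3  (read c: s1→s3)
  step 3: s1  (read c: s3→s1)   ← first repeat (s1 seen earlier)
  step 4: s2  (read d: s1→s2)
  step 5: s0  (read c: s2→s0)
  step 6: s1  (read c: s0→s1)
  step 7: s2  (read d: s1→s2)
  step 8: s1  (read d: s2→s1)

So i = 1, j = 3, giving x = w[0:1] = c, y = w[1:3] = cc, z = w[3:8] = dccdd.
Check: |xy| = 3 ≤ 4 and |y| = 2 ≥ 1. Reading y takes D from s1 back to s1, so every xyⁱz is accepted.
With |Q| = 4, pigeonhole forces a state repeat no later than step 4; the substring read between the first and second visits to that state can be pumped.

cc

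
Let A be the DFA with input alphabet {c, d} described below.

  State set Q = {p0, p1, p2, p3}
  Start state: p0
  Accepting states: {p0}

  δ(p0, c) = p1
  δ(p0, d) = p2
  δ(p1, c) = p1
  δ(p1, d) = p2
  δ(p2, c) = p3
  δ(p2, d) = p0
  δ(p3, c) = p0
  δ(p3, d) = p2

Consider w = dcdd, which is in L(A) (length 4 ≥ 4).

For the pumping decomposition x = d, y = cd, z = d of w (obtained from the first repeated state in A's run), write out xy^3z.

xy^3z = d·cd·cd·cd·d = dcdcdcdd.
Reading y = cd takes A from p2 back to p2, so after x·y·y·y the machine is still in p2, and z then leads to the accepting state p0. Hence dcdcdcdd ∈ L(A).

dcdcdcdd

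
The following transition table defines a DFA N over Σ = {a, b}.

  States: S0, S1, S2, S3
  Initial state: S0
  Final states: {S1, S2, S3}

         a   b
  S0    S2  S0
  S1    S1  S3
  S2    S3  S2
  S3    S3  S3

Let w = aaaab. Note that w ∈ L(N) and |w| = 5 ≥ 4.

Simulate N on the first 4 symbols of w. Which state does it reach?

State sequence: S0 -a-> S2 -a-> S3 -a-> S3 -a-> S3

After reading 4 characters, N is in state S3.

S3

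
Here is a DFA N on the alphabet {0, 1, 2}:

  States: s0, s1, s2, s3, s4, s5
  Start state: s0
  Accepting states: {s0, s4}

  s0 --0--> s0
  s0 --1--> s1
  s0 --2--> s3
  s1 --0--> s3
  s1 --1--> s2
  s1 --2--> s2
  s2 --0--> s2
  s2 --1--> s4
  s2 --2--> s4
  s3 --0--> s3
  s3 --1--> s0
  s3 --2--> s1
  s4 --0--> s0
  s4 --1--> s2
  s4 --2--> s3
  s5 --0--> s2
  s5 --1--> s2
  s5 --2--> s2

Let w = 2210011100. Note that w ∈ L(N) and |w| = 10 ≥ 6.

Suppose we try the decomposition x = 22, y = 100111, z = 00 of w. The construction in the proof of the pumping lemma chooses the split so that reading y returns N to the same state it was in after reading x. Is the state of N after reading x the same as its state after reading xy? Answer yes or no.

State sequence: s0 -2-> s3 -2-> s1 -1-> s2 -0-> s2 -0-> s2 -1-> s4 -1-> s2 -1-> s4

After x (step 2): s1. After xy (step 8): s4.
They differ (s1 ≠ s4), so y is not a cycle from the state after x; this split is not the one the pumping-lemma construction produces, and pumping y need not keep the string in L(N).

no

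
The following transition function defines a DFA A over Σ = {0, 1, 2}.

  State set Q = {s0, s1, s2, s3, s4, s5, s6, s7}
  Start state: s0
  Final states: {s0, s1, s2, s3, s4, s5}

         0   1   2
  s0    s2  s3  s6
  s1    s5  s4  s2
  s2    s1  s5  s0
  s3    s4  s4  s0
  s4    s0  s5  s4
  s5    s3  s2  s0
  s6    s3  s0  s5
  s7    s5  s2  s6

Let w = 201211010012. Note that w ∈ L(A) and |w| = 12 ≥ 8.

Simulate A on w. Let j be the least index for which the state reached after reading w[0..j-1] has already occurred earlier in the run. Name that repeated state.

s4

State sequence: s0 -2-> s6 -0-> s3 -1-> s4 -2-> s4 -1-> s5 -1-> s2 -0-> s1 -1-> s4 -0-> s0 -0-> s2 -1-> s5 -2-> s0
First repeat at step 4: s4 was already visited.

The earliest repeat is at step j = 4: A is in s4, which it already visited at step i = 3.
The DFA has 8 states, so the proof of the pumping lemma guarantees a repeated state among the first 8+1 visited; the segment between the two visits is the pumpable y.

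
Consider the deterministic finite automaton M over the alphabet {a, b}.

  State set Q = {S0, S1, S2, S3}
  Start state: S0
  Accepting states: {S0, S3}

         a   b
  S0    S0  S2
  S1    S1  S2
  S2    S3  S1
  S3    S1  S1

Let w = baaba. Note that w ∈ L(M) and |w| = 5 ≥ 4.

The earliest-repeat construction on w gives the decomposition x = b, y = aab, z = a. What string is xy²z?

xy^2z = b·aab·aab·a = baabaaba.
Reading y = aab takes M from S2 back to S2, so after x·y·y the machine is still in S2, and z then leads to the accepting state S3. Hence baabaaba ∈ L(M).

baabaaba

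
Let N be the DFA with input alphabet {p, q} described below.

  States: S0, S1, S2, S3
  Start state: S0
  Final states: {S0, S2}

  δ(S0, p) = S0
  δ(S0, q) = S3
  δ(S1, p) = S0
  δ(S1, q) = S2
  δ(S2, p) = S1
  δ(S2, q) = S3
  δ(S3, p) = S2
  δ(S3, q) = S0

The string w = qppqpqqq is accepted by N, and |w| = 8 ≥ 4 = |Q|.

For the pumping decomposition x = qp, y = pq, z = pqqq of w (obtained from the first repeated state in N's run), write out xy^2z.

xy^2z = qp·pq·pq·pqqq = qppqpqpqqq.
Reading y = pq takes N from S2 back to S2, so after x·y·y the machine is still in S2, and z then leads to the accepting state S0. Hence qppqpqpqqq ∈ L(N).

qppqpqpqqq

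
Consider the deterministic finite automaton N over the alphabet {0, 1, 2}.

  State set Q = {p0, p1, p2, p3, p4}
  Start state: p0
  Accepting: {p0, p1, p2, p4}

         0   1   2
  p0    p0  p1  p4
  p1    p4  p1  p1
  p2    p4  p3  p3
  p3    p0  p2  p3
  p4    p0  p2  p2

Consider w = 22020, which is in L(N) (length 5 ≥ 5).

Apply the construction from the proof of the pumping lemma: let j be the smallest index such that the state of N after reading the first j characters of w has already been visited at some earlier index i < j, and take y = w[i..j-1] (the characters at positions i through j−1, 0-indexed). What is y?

20

State sequence: p0 -2-> p4 -2-> p2 -0-> p4 -2-> p2 -0-> p4
First repeat at step 3: p4 was already visited.

So i = 1, j = 3, giving x = w[0:1] = 2, y = w[1:3] = 20, z = w[3:5] = 20.
Check: |xy| = 3 ≤ 5 and |y| = 2 ≥ 1. Reading y takes N from p4 back to p4, so every xyⁱz is accepted.
With |Q| = 5, pigeonhole forces a state repeat no later than step 5; the substring read between the first and second visits to that state can be pumped.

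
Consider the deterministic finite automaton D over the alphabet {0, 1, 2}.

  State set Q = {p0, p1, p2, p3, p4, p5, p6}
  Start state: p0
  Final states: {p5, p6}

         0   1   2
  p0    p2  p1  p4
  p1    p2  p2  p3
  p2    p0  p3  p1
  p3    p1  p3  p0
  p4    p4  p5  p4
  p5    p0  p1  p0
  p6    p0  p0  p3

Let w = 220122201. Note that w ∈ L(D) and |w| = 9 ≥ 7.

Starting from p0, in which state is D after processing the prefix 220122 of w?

State sequence: p0 -2-> p4 -2-> p4 -0-> p4 -1-> p5 -2-> p0 -2-> p4

After reading 6 characters, D is in state p4.

p4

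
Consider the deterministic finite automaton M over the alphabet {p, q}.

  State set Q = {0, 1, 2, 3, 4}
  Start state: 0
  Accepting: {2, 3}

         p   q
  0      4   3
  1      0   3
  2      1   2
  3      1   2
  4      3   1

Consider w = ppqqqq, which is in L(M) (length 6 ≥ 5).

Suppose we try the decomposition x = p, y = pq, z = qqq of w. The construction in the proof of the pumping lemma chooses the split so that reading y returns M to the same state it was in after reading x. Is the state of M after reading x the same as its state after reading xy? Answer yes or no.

State sequence: 0 -p-> 4 -p-> 3 -q-> 2

After x (step 1): 4. After xy (step 3): 2.
They differ (4 ≠ 2), so y is not a cycle from the state after x; this split is not the one the pumping-lemma construction produces, and pumping y need not keep the string in L(M).

no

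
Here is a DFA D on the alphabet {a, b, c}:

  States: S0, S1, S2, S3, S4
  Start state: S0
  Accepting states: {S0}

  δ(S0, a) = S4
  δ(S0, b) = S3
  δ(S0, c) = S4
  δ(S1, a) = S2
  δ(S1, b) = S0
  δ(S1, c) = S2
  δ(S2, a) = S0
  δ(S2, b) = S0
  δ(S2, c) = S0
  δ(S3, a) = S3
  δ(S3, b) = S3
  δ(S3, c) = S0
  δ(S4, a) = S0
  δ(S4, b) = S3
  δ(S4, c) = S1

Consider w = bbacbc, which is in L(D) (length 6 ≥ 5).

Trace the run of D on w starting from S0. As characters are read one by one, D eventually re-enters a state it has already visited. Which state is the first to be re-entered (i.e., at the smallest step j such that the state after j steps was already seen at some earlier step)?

Run of D on w = b b a c b c:
  step 0: S0  (start)
  step 1: S3  (read b: S0→S3)
  step 2: S3  (read b: S3→S3)   ← first repeat (S3 seen earlier)
  step 3: S3  (read a: S3→S3)
  step 4: S0  (read c: S3→S0)
  step 5: S3  (read b: S0→S3)
  step 6: S0  (read c: S3→S0)

The earliest repeat is at step j = 2: D is in S3, which it already visited at step i = 1.
The DFA has 5 states, so the proof of the pumping lemma guarantees a repeated state among the first 5+1 visited; the segment between the two visits is the pumpable y.

S3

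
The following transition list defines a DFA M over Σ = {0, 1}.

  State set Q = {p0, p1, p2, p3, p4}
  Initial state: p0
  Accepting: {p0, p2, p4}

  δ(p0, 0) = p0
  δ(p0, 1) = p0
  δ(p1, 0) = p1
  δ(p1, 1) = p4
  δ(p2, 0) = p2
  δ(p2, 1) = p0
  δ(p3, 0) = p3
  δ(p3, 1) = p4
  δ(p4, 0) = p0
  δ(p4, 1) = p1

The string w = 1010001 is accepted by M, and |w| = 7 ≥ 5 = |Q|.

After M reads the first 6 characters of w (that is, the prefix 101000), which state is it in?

State sequence: p0 -1-> p0 -0-> p0 -1-> p0 -0-> p0 -0-> p0 -0-> p0

After reading 6 characters, M is in state p0.

p0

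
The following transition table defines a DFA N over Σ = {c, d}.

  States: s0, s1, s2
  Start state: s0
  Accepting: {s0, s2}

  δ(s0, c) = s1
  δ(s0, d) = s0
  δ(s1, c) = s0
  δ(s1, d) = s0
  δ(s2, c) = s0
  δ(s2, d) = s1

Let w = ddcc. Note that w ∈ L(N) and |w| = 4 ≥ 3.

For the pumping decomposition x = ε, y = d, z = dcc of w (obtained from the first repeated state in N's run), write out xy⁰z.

dcc

xy⁰z = xz = ε·dcc = dcc.
Reading y = d takes N from s0 back to s0, so after x the machine is still in s0, and z then leads to the accepting state s0. Hence dcc ∈ L(N).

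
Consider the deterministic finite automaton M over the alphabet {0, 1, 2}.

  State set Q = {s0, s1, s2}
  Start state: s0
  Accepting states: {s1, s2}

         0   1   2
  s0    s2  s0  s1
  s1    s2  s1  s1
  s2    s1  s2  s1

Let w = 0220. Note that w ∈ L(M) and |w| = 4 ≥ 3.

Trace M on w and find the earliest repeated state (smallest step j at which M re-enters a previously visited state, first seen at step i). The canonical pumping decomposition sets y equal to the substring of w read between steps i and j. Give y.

2

State sequence: s0 -0-> s2 -2-> s1 -2-> s1 -0-> s2
First repeat at step 3: s1 was already visited.

So i = 2, j = 3, giving x = w[0:2] = 02, y = w[2:3] = 2, z = w[3:4] = 0.
Check: |xy| = 3 ≤ 3 and |y| = 1 ≥ 1. Reading y takes M from s1 back to s1, so every xyⁱz is accepted.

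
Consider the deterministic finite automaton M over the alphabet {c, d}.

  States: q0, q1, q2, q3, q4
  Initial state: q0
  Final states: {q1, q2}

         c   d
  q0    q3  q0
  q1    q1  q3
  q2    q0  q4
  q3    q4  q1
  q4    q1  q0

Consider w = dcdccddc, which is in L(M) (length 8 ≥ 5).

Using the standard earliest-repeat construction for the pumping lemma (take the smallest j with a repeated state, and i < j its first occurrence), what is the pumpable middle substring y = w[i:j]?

State sequence: q0 -d-> q0 -c-> q3 -d-> q1 -c-> q1 -c-> q1 -d-> q3 -d-> q1 -c-> q1
First repeat at step 1: q0 was already visited.

So i = 0, j = 1, giving x = w[0:0] = ε, y = w[0:1] = d, z = w[1:8] = cdccddc.
Check: |xy| = 1 ≤ 5 and |y| = 1 ≥ 1. Reading y takes M from q0 back to q0, so every xyⁱz is accepted.

d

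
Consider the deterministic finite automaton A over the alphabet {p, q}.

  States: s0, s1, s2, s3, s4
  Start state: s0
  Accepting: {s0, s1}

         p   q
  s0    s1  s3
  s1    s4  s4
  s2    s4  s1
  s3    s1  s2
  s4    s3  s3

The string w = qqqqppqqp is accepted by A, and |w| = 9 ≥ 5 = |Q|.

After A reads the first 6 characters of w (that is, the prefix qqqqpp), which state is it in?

s1

State sequence: s0 -q-> s3 -q-> s2 -q-> s1 -q-> s4 -p-> s3 -p-> s1

After reading 6 characters, A is in state s1.
(This kind of state-tracing is the core of the pumping-lemma construction: with 5 states, pigeonhole forces a repeat within the first 5 steps.)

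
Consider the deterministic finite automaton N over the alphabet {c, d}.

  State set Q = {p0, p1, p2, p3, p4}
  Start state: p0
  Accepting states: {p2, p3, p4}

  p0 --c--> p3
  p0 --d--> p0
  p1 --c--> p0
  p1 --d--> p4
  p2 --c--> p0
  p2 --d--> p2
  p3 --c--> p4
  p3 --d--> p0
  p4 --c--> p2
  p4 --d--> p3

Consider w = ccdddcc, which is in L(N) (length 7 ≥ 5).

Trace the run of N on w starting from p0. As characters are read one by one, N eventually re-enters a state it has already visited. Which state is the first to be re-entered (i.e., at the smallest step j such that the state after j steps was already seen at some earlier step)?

State sequence: p0 -c-> p3 -c-> p4 -d-> p3 -d-> p0 -d-> p0 -c-> p3 -c-> p4
First repeat at step 3: p3 was already visited.

The earliest repeat is at step j = 3: N is in p3, which it already visited at step i = 1.
With |Q| = 5, pigeonhole forces a state repeat no later than step 5; the substring read between the first and second visits to that state can be pumped.

p3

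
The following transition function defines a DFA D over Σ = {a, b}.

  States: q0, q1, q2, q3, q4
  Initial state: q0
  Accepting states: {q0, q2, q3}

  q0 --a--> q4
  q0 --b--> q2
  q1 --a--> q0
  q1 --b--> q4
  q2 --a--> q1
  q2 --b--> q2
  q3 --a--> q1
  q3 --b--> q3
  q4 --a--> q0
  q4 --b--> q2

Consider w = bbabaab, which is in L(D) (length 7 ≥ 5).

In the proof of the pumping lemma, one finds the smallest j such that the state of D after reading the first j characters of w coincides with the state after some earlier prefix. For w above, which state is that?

q2

Run of D on w = b b a b a a b:
  step 0: q0  (start)
  step 1: q2  (read b: q0→q2)
  step 2: q2  (read b: q2→q2)   ← first repeat (q2 seen earlier)
  step 3: q1  (read a: q2→q1)
  step 4: q4  (read b: q1→q4)
  step 5: q0  (read a: q4→q0)
  step 6: q4  (read a: q0→q4)
  step 7: q2  (read b: q4→q2)

The earliest repeat is at step j = 2: D is in q2, which it already visited at step i = 1.
Pumping length from the standard proof: p = 5 (the number of states). The repeated state found above gives |xy| = j ≤ 5 and |y| = j − i ≥ 1.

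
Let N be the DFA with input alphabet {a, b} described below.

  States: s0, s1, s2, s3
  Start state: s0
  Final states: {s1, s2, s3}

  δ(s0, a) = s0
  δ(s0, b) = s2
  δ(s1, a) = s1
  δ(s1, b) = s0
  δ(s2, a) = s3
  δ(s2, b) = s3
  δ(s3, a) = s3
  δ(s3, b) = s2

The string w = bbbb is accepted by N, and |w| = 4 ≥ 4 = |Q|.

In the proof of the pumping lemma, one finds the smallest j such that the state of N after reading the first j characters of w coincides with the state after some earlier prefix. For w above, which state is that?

s2

Run of N on w = b b b b:
  step 0: s0  (start)
  step 1: s2  (read b: s0→s2)
  step 2: s3  (read b: s2→s3)
  step 3: s2  (read b: s3→s2)   ← first repeat (s2 seen earlier)
  step 4: s3  (read b: s2→s3)

The earliest repeat is at step j = 3: N is in s2, which it already visited at step i = 1.
Since N has 4 states, any run of length ≥ 4 visits 4+1 states, so by pigeonhole some state repeats within the first 4 steps — that repeat gives the pumpable loop.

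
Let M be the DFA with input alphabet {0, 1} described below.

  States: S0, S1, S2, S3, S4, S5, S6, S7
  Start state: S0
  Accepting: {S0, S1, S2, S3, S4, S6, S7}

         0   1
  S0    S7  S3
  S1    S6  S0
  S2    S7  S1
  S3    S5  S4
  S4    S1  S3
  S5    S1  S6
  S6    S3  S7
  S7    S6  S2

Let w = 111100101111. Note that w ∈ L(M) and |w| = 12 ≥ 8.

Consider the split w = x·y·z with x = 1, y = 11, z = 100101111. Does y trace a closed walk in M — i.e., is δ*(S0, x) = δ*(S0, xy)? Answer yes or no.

yes

State sequence: S0 -1-> S3 -1-> S4 -1-> S3

After x (step 1): S3. After xy (step 3): S3.
They match, so y = 11 drives M around a cycle from S3 back to itself; pumping y any number of times keeps M in S3 before reading z, and xyⁱz ∈ L(M) for every i ≥ 0.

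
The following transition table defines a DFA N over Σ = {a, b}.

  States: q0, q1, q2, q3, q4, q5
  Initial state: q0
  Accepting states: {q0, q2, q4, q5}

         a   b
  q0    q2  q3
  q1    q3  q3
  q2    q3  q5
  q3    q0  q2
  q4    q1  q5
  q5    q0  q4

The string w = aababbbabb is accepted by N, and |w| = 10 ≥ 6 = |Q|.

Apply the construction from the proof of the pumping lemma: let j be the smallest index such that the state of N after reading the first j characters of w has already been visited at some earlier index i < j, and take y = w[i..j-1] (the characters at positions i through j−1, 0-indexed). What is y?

ab

State sequence: q0 -a-> q2 -a-> q3 -b-> q2 -a-> q3 -b-> q2 -b-> q5 -b-> q4 -a-> q1 -b-> q3 -b-> q2
First repeat at step 3: q2 was already visited.

So i = 1, j = 3, giving x = w[0:1] = a, y = w[1:3] = ab, z = w[3:10] = abbbabb.
Check: |xy| = 3 ≤ 6 and |y| = 2 ≥ 1. Reading y takes N from q2 back to q2, so every xyⁱz is accepted.
Pumping length from the standard proof: p = 6 (the number of states). The repeated state found above gives |xy| = j ≤ 6 and |y| = j − i ≥ 1.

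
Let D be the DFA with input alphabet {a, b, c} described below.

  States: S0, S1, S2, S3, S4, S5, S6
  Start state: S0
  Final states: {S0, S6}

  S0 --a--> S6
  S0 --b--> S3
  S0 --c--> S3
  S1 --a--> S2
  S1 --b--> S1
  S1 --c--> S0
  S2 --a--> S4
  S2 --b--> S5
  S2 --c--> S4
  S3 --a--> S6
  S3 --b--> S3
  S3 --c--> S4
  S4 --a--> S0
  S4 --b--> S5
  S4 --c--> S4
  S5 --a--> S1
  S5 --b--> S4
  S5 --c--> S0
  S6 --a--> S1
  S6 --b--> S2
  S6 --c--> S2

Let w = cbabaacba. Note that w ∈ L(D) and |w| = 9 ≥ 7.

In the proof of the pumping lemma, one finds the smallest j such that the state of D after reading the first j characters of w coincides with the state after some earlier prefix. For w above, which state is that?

State sequence: S0 -c-> S3 -b-> S3 -a-> S6 -b-> S2 -a-> S4 -a-> S0 -c-> S3 -b-> S3 -a-> S6
First repeat at step 2: S3 was already visited.

The earliest repeat is at step j = 2: D is in S3, which it already visited at step i = 1.
Since D has 7 states, any run of length ≥ 7 visits 7+1 states, so by pigeonhole some state repeats within the first 7 steps — that repeat gives the pumpable loop.

S3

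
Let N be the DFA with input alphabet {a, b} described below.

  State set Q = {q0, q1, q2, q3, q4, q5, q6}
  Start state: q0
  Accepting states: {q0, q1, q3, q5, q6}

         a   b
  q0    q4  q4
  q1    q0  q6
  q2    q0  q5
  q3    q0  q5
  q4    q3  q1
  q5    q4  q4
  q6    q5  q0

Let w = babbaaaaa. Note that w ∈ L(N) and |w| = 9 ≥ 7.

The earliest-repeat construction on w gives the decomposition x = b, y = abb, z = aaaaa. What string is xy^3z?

xy^3z = b·abb·abb·abb·aaaaa = babbabbabbaaaaa.
Reading y = abb takes N from q4 back to q4, so after x·y·y·y the machine is still in q4, and z then leads to the accepting state q0. Hence babbabbabbaaaaa ∈ L(N).

babbabbabbaaaaa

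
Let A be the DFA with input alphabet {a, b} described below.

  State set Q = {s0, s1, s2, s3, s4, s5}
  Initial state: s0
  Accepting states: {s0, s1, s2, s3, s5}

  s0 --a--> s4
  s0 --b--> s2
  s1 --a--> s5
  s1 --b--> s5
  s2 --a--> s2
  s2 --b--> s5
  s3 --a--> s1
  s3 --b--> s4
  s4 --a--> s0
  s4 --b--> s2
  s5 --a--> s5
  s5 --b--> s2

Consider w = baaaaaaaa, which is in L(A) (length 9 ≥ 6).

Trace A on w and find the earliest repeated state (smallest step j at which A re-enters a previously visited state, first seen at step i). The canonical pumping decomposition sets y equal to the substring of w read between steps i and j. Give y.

a

Run of A on w = b a a a a a a a a:
  step 0: s0  (start)
  step 1: s2  (read b: s0→s2)
  step 2: s2  (read a: s2→s2)   ← first repeat (s2 seen earlier)
  step 3: s2  (read a: s2→s2)
  step 4: s2  (read a: s2→s2)
  step 5: s2  (read a: s2→s2)
  step 6: s2  (read a: s2→s2)
  step 7: s2  (read a: s2→s2)
  step 8: s2  (read a: s2→s2)
  step 9: s2  (read a: s2→s2)

So i = 1, j = 2, giving x = w[0:1] = b, y = w[1:2] = a, z = w[2:9] = aaaaaaa.
Check: |xy| = 2 ≤ 6 and |y| = 1 ≥ 1. Reading y takes A from s2 back to s2, so every xyⁱz is accepted.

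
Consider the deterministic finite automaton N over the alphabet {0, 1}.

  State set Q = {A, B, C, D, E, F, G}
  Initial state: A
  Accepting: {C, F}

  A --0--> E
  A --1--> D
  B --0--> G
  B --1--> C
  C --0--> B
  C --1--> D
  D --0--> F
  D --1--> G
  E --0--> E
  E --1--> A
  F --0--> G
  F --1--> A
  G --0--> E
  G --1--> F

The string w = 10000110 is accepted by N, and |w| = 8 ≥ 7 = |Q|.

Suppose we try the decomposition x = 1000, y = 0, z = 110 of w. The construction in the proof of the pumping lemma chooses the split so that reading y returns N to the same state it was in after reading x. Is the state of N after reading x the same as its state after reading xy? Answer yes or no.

Run of N on the first 5 characters of w = 1 0 0 0 0:
  step 0: A  (start)
  step 1: D  (read 1: A→D)
  step 2: F  (read 0: D→F)
  step 3: G  (read 0: F→G)
  step 4: E  (read 0: G→E)
  step 5: E  (read 0: E→E)

After x (step 4): E. After xy (step 5): E.
They match, so y = 0 drives N around a cycle from E back to itself; pumping y any number of times keeps N in E before reading z, and xyⁱz ∈ L(N) for every i ≥ 0.

yes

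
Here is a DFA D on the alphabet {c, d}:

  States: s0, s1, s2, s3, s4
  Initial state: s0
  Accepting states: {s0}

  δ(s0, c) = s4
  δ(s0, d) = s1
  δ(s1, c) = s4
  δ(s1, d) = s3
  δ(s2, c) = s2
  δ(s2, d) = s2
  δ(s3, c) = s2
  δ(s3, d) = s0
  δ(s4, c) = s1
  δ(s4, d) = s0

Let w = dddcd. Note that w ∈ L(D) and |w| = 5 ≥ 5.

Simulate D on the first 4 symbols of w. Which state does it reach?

State sequence: s0 -d-> s1 -d-> s3 -d-> s0 -c-> s4

After reading 4 characters, D is in state s4.

s4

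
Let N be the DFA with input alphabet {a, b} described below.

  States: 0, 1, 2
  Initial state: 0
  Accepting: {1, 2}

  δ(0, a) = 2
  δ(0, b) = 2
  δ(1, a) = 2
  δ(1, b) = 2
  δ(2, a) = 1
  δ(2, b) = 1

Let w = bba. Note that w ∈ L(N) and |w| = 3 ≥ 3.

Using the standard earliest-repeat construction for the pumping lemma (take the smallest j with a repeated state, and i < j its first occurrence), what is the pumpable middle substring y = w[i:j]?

Run of N on w = b b a:
  step 0: 0  (start)
  step 1: 2  (read b: 0→2)
  step 2: 1  (read b: 2→1)
  step 3: 2  (read a: 1→2)   ← first repeat (2 seen earlier)

So i = 1, j = 3, giving x = w[0:1] = b, y = w[1:3] = ba, z = w[3:3] = ε.
Check: |xy| = 3 ≤ 3 and |y| = 2 ≥ 1. Reading y takes N from 2 back to 2, so every xyⁱz is accepted.
With |Q| = 3, pigeonhole forces a state repeat no later than step 3; the substring read between the first and second visits to that state can be pumped.

ba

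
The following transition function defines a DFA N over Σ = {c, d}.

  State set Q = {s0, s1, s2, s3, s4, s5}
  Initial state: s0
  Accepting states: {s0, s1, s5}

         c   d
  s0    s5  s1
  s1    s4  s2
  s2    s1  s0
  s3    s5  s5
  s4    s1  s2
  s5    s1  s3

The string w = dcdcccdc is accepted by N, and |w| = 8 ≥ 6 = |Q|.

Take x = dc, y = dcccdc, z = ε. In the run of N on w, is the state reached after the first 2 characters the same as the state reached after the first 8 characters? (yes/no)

State sequence: s0 -d-> s1 -c-> s4 -d-> s2 -c-> s1 -c-> s4 -c-> s1 -d-> s2 -c-> s1

After x (step 2): s4. After xy (step 8): s1.
They differ (s4 ≠ s1), so y is not a cycle from the state after x; this split is not the one the pumping-lemma construction produces, and pumping y need not keep the string in L(N).

no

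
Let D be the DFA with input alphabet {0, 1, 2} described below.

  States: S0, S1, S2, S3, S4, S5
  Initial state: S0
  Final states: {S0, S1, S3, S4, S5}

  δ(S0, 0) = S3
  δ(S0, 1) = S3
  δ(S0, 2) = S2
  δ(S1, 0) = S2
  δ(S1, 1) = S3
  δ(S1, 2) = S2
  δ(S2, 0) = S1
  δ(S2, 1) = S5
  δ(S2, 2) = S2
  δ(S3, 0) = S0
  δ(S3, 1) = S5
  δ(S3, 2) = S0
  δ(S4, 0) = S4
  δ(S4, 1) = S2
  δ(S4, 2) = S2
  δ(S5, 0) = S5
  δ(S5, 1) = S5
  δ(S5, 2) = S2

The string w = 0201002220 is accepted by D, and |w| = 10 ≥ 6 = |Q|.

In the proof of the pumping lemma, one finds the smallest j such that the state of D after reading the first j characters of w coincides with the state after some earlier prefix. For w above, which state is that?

Run of D on w = 0 2 0 1 0 0 2 2 2 0:
  step 0: S0  (start)
  step 1: S3  (read 0: S0→S3)
  step 2: S0  (read 2: S3→S0)   ← first repeat (S0 seen earlier)
  step 3: S3  (read 0: S0→S3)
  step 4: S5  (read 1: S3→S5)
  step 5: S5  (read 0: S5→S5)
  step 6: S5  (read 0: S5→S5)
  step 7: S2  (read 2: S5→S2)
  step 8: S2  (read 2: S2→S2)
  step 9: S2  (read 2: S2→S2)
  step 10: S1  (read 0: S2→S1)

The earliest repeat is at step j = 2: D is in S0, which it already visited at step i = 0.

S0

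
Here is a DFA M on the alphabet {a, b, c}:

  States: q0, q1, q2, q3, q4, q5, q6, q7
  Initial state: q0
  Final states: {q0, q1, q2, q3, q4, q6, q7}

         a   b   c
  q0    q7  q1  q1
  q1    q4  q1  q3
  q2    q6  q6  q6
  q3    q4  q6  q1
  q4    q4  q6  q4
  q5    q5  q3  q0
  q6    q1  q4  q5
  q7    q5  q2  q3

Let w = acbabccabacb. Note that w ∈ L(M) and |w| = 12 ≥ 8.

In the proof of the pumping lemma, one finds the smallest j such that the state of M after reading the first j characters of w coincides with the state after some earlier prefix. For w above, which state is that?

Run of M on w = a c b a b c c a b a c b:
  step 0: q0  (start)
  step 1: q7  (read a: q0→q7)
  step 2: q3  (read c: q7→q3)
  step 3: q6  (read b: q3→q6)
  step 4: q1  (read a: q6→q1)
  step 5: q1  (read b: q1→q1)   ← first repeat (q1 seen earlier)
  step 6: q3  (read c: q1→q3)
  step 7: q1  (read c: q3→q1)
  step 8: q4  (read a: q1→q4)
  step 9: q6  (read b: q4→q6)
  step 10: q1  (read a: q6→q1)
  step 11: q3  (read c: q1→q3)
  step 12: q6  (read b: q3→q6)

The earliest repeat is at step j = 5: M is in q1, which it already visited at step i = 4.

q1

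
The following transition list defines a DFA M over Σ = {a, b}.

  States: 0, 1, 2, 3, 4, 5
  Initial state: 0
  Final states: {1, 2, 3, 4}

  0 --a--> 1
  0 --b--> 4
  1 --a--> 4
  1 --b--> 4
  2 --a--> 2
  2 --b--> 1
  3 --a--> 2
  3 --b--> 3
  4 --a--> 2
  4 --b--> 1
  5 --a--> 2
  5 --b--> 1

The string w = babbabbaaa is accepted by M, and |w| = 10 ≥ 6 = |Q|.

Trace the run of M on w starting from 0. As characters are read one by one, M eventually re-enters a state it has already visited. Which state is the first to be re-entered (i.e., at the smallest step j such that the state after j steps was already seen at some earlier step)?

4

Run of M on w = b a b b a b b a a a:
  step 0: 0  (start)
  step 1: 4  (read b: 0→4)
  step 2: 2  (read a: 4→2)
  step 3: 1  (read b: 2→1)
  step 4: 4  (read b: 1→4)   ← first repeat (4 seen earlier)
  step 5: 2  (read a: 4→2)
  step 6: 1  (read b: 2→1)
  step 7: 4  (read b: 1→4)
  step 8: 2  (read a: 4→2)
  step 9: 2  (read a: 2→2)
  step 10: 2  (read a: 2→2)

The earliest repeat is at step j = 4: M is in 4, which it already visited at step i = 1.
With |Q| = 6, pigeonhole forces a state repeat no later than step 6; the substring read between the first and second visits to that state can be pumped.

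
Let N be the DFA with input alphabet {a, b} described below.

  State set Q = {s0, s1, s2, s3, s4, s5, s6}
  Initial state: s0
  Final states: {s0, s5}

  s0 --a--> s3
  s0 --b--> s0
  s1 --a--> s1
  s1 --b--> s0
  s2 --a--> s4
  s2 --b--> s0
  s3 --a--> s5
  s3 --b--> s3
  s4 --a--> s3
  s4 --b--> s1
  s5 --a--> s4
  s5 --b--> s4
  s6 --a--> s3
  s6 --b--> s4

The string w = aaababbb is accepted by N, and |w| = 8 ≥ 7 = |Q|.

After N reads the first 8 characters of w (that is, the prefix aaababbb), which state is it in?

Run of N on the first 8 characters of w = a a a b a b b b:
  step 0: s0  (start)
  step 1: s3  (read a: s0→s3)
  step 2: s5  (read a: s3→s5)
  step 3: s4  (read a: s5→s4)
  step 4: s1  (read b: s4→s1)
  step 5: s1  (read a: s1→s1)
  step 6: s0  (read b: s1→s0)
  step 7: s0  (read b: s0→s0)
  step 8: s0  (read b: s0→s0)

After reading 8 characters, N is in state s0.

s0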